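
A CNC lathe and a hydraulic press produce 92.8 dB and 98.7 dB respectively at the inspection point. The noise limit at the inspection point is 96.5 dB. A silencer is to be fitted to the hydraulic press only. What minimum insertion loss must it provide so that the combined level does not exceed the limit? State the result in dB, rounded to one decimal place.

4.6 dB

Everything except the hydraulic press sums to 10^(92.8/10) = 1.905e+09 in linear terms, 92.80 dB.
To meet 96.5 dB overall, the treated hydraulic press may contribute at most 10^(96.5/10) − 1.905e+09 = 2.561e+09, i.e. 94.08 dB.
So the hydraulic press must be reduced from 98.7 to 94.08 dB: IL = 4.62 dB.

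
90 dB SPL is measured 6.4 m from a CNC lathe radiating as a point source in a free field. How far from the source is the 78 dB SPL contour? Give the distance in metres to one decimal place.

For a point source L₁ − L₂ = 20·log₁₀(r₂/r₁), so r₂ = r₁·10^((L₁−L₂)/20).
r₂ = 6.4·10^((90−78)/20) = 6.4·10^(12.0/20) = 25.48 m.

25.5 m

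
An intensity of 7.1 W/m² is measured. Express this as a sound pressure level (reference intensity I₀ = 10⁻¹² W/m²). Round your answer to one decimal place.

128.5 dB

I/I₀ = 7.1/10⁻¹² = 7.1×10^12, and L = 10·log₁₀(I/I₀).
L = 10·(0.8513 + 12) = 128.51 dB.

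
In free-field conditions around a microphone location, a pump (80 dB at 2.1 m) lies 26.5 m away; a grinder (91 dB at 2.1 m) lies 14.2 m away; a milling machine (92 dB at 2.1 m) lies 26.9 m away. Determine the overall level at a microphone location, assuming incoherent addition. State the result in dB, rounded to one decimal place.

Propagate each source to the receiver with L = L_ref − 20·log₁₀(r/r_ref), then add intensities.
pump: 80 − 20·log₁₀(26.5/2.1) = 80 − 22.02 = 57.98 dB.
grinder: 91 − 20·log₁₀(14.2/2.1) = 91 − 16.60 = 74.40 dB.
milling machine: 92 − 20·log₁₀(26.9/2.1) = 92 − 22.15 = 69.85 dB.
Σ 10^(L/10) = 3.782e+07 → L_total = 10·log₁₀(3.782e+07) = 75.78 dB.

75.8 dB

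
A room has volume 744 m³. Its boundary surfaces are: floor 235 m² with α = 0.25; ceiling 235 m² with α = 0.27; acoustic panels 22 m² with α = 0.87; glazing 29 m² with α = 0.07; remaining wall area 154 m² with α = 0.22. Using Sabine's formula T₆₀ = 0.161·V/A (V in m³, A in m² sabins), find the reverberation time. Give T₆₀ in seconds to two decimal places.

0.68 s

A = Σ Sᵢαᵢ = 235·0.25 + 235·0.27 + 22·0.87 + 29·0.07 + 154·0.22 = 177.25 m².
T₆₀ = 0.161 × 744 / 177.25 = 0.676 s.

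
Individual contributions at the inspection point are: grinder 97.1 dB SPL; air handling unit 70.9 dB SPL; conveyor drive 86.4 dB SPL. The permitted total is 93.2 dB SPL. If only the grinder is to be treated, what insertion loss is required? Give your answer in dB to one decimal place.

The untreated sources together contribute 10^(70.9/10) + 10^(86.4/10) = 4.488e+08, i.e. 86.52 dB SPL.
The limit corresponds to 10^(93.2/10) = 2.089e+09; subtracting the fixed part leaves 1.640e+09 for the grinder, i.e. 92.15 dB SPL.
Required insertion loss = 97.1 − 92.15 = 4.95 dB.

5.0 dB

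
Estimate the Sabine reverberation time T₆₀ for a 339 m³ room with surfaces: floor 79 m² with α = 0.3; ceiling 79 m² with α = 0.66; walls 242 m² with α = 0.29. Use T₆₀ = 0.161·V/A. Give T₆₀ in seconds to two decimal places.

0.37 s

A = Σ Sᵢαᵢ = 79·0.3 + 79·0.66 + 242·0.29 = 146.02 m².
T₆₀ = 0.161·V/A = 0.161·339/146.02 = 0.374 s.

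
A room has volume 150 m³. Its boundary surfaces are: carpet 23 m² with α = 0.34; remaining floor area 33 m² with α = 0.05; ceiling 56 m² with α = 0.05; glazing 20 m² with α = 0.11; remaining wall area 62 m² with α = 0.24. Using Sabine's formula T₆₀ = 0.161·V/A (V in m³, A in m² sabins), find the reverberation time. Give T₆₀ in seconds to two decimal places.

0.82 s

Summing Sᵢαᵢ: 23·0.34 + 33·0.05 + 56·0.05 + 20·0.11 + 62·0.24 = 29.35 m².
T₆₀ = 0.161·V/A = 0.161·150/29.35 = 0.823 s.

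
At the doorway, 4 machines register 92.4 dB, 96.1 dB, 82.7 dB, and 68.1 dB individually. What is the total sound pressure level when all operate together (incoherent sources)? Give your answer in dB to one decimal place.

97.8 dB

For uncorrelated sources the intensities add, so convert each level to linear form, sum, and take 10·log₁₀ of the total.
Σ 10^(L/10) = 10^(92.4/10) + 10^(96.1/10) + 10^(82.7/10) + 10^(68.1/10) = 6.004e+09.
L_total = 10·log₁₀(6.004e+09) = 97.78 dB.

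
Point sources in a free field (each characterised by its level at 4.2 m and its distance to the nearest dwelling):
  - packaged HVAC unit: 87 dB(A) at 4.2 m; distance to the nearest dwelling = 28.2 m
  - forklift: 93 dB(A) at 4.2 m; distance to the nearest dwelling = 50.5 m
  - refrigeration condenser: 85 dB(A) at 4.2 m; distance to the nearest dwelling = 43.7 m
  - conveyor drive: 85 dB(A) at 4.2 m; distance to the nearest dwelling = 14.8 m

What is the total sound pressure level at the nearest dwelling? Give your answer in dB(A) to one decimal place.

77.3 dB(A)

First find each source's level at the receiver (point-source: −20·log₁₀(r/r_ref)), then combine on an intensity basis.
packaged HVAC unit: 87 − 20·log₁₀(28.2/4.2) = 87 − 16.54 = 70.46 dB(A).
forklift: 93 − 20·log₁₀(50.5/4.2) = 93 − 21.60 = 71.40 dB(A).
refrigeration condenser: 85 − 20·log₁₀(43.7/4.2) = 85 − 20.34 = 64.66 dB(A).
conveyor drive: 85 − 20·log₁₀(14.8/4.2) = 85 − 10.94 = 74.06 dB(A).
Σ 10^(L/10) = 5.331e+07 → L_total = 10·log₁₀(5.331e+07) = 77.27 dB(A).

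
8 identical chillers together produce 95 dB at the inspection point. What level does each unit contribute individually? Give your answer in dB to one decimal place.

8 equal contributions raise the level by 10·log₁₀ 8 = 9.031 dB, so each unit alone gives 95 − 9.031.

86.0 dB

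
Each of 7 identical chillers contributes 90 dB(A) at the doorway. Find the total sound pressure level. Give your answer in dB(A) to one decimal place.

N identical incoherent sources raise the level by 10·log₁₀ N.
L_total = 90 + 10·log₁₀(7) = 90 + 8.451 = 98.45 dB(A).

98.5 dB(A)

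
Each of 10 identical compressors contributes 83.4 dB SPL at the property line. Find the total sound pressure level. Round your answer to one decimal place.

93.4 dB SPL

With 10 equal, uncorrelated contributions the intensity is 10× that of one unit, giving a rise of 10·log₁₀ 10.
L_total = 83.4 + 10·log₁₀(10) = 83.4 + 10.000 = 93.40 dB SPL.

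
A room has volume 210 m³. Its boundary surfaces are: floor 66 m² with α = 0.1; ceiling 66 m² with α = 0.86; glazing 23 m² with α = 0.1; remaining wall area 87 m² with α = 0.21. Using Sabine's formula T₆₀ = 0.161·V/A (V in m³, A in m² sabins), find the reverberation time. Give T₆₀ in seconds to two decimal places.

Summing Sᵢαᵢ: 66·0.1 + 66·0.86 + 23·0.1 + 87·0.21 = 83.93 m².
T₆₀ = 0.161 × 210 / 83.93 = 0.403 s.

0.40 s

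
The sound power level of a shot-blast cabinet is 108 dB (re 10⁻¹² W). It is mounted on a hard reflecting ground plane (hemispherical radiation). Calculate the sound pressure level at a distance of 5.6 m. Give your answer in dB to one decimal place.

Free-field hemispherical radiation: L_p = L_w − 10·log₁₀(2π·r²), r = 5.6 m.
2π·r² = 197 m², 10·log₁₀ of that is 22.946 dB.
L_p = 108 − 22.946 = 85.05 dB.

85.1 dB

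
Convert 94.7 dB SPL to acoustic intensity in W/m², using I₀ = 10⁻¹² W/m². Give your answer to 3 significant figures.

L = 10·log₁₀(I/I₀) ⇒ I = I₀·10^(L/10) = 10⁻¹² × 10^9.47.

0.00295 W/m²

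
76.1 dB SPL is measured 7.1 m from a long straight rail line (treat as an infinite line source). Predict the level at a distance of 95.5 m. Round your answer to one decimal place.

Line-source attenuation: ΔL = 10·log₁₀(r₂/r₁) = 10·log₁₀(95.5/7.1) = 11.287 dB.
L₂ = 76.1 − 10·log₁₀(95.5/7.1) = 76.1 − 11.287 = 64.81 dB SPL.

64.8 dB SPL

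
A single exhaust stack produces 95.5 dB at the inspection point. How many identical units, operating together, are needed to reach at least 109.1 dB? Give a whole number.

23

Need L₁ + 10·log₁₀ N ≥ 109.1, i.e. log₁₀ N ≥ 1.36.
N ≥ 10^(13.6/10) = 22.909, so N = 23.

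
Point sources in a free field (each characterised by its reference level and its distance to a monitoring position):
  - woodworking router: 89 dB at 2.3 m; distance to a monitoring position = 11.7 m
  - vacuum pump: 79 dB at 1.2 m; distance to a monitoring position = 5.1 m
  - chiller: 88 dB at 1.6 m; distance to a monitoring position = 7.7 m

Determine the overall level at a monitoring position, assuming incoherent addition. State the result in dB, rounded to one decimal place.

Propagate each source to the receiver with L = L_ref − 20·log₁₀(r/r_ref), then add intensities.
woodworking router: 89 − 20·log₁₀(11.7/2.3) = 89 − 14.13 = 74.87 dB.
vacuum pump: 79 − 20·log₁₀(5.1/1.2) = 79 − 12.57 = 66.43 dB.
chiller: 88 − 20·log₁₀(7.7/1.6) = 88 − 13.65 = 74.35 dB.
Σ 10^(L/10) = 6.234e+07 → L_total = 10·log₁₀(6.234e+07) = 77.95 dB.

77.9 dB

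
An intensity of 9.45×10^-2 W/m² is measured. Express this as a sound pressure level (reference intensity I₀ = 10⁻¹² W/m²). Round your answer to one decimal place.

109.8 dB

Dividing by I₀ shifts the exponent by 12: I/I₀ = 9.45×10^10.
L = 10·(0.9754 + 10) = 109.75 dB.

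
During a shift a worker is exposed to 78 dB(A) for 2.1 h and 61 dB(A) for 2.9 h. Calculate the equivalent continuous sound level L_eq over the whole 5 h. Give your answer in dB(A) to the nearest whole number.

Weight each interval's intensity by its duration and average over T = 5 h:
Σ tᵢ·10^(Lᵢ/10) = 2.1·10^(78/10) + 2.9·10^(61/10) = 1.362e+08.
L_eq = 10·log₁₀(1.362e+08/5) = 74.35 dB(A).

74 dB(A)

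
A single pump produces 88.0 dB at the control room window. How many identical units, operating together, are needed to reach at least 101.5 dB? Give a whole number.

N identical sources give L₁ + 10·log₁₀ N, so require 10·log₁₀ N ≥ 101.5 − 88.0 = 13.5 dB.
N ≥ 10^(13.5/10) = 22.387, so N = 23.

23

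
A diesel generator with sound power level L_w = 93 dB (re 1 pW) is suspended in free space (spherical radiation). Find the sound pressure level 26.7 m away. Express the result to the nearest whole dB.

Free-field spherical radiation: L_p = L_w − 10·log₁₀(4π·r²), r = 26.7 m.
4π·r² = 8958 m², 10·log₁₀ of that is 39.522 dB.
L_p = 93 − 39.522 = 53.48 dB.

53 dB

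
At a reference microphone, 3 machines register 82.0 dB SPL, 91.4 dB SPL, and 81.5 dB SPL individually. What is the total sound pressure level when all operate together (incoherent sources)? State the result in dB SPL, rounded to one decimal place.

Incoherent sources combine by intensity addition: L_total = 10·log₁₀(Σ 10^(L_i/10)).
Σ 10^(L/10) = 10^(82.0/10) + 10^(91.4/10) + 10^(81.5/10) = 1.680e+09.
L_total = 10·log₁₀(1.680e+09) = 92.25 dB SPL.

92.3 dB SPL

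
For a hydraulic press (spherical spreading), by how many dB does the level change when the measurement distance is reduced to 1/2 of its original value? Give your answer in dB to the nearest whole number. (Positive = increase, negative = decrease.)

With spherical spreading the level changes by −20·log₁₀(r₂/r₁).
ΔL = −20·log₁₀(0.5) = +6.02 dB.

+6 dB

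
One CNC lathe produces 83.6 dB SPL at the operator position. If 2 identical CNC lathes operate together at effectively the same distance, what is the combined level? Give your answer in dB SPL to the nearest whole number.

87 dB SPL

N identical incoherent sources raise the level by 10·log₁₀ N.
L_total = 83.6 + 10·log₁₀(2) = 83.6 + 3.010 = 86.61 dB SPL.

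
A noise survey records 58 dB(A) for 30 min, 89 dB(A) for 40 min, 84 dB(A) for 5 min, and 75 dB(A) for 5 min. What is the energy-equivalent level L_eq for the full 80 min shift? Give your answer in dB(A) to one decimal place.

86.2 dB(A)

L_eq = 10·log₁₀[(1/T)·Σ tᵢ·10^(Lᵢ/10)] with T = 80 min.
Σ tᵢ·10^(Lᵢ/10) = 30·10^(58/10) + 40·10^(89/10) + 5·10^(84/10) + 5·10^(75/10) = 3.321e+10.
L_eq = 10·log₁₀(3.321e+10/80) = 86.18 dB(A).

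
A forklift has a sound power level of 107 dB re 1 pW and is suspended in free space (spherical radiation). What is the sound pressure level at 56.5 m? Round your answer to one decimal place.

Free-field spherical radiation: L_p = L_w − 10·log₁₀(4π·r²), r = 56.5 m.
4π·r² = 4.011e+04 m², 10·log₁₀ of that is 46.033 dB.
L_p = 107 − 46.033 = 60.97 dB.

61.0 dB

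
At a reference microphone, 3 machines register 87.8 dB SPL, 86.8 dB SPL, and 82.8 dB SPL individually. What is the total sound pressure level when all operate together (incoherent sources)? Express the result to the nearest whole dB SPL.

91 dB SPL

Incoherent sources combine by intensity addition: L_total = 10·log₁₀(Σ 10^(L_i/10)).
Σ 10^(L/10) = 10^(87.8/10) + 10^(86.8/10) + 10^(82.8/10) = 1.272e+09.
L_total = 10·log₁₀(1.272e+09) = 91.04 dB SPL.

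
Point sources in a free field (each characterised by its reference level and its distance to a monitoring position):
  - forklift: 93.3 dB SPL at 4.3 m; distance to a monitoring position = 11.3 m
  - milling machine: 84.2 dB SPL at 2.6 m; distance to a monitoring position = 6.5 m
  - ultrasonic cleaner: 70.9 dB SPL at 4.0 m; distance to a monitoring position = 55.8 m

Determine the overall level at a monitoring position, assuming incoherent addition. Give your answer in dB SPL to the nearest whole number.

First find each source's level at the receiver (point-source: −20·log₁₀(r/r_ref)), then combine on an intensity basis.
forklift: 93.3 − 20·log₁₀(11.3/4.3) = 93.3 − 8.39 = 84.91 dB SPL.
milling machine: 84.2 − 20·log₁₀(6.5/2.6) = 84.2 − 7.96 = 76.24 dB SPL.
ultrasonic cleaner: 70.9 − 20·log₁₀(55.8/4.0) = 70.9 − 22.89 = 48.01 dB SPL.
Σ 10^(L/10) = 3.517e+08 → L_total = 10·log₁₀(3.517e+08) = 85.46 dB SPL.

85 dB SPL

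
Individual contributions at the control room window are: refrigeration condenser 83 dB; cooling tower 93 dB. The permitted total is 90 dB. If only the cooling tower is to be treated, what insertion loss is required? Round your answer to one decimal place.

Everything except the cooling tower sums to 10^(83/10) = 1.995e+08 in linear terms, 83.00 dB.
The limit corresponds to 10^(90/10) = 1.000e+09; subtracting the fixed part leaves 8.005e+08 for the cooling tower, i.e. 89.03 dB.
So the cooling tower must be reduced from 93 to 89.03 dB: IL = 3.97 dB.

4.0 dB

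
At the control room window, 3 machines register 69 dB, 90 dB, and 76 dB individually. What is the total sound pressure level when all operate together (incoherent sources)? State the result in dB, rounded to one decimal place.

90.2 dB

For uncorrelated sources the intensities add, so convert each level to linear form, sum, and take 10·log₁₀ of the total.
Σ 10^(L/10) = 10^(69/10) + 10^(90/10) + 10^(76/10) = 1.048e+09.
L_total = 10·log₁₀(1.048e+09) = 90.20 dB.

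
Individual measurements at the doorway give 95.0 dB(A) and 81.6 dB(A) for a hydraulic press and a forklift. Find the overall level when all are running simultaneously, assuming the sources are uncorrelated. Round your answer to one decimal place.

For uncorrelated sources the intensities add, so convert each level to linear form, sum, and take 10·log₁₀ of the total.
Σ 10^(L/10) = 10^(95.0/10) + 10^(81.6/10) = 3.307e+09.
L_total = 10·log₁₀(3.307e+09) = 95.19 dB(A).

95.2 dB(A)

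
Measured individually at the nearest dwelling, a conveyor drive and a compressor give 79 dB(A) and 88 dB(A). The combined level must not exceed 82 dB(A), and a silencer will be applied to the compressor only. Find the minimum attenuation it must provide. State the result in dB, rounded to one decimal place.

The untreated sources together contribute 10^(79/10) = 7.943e+07, i.e. 79.00 dB(A).
To meet 82 dB(A) overall, the treated compressor may contribute at most 10^(82/10) − 7.943e+07 = 7.906e+07, i.e. 78.98 dB(A).
So the compressor must be reduced from 88 to 78.98 dB(A): IL = 9.02 dB.

9.0 dB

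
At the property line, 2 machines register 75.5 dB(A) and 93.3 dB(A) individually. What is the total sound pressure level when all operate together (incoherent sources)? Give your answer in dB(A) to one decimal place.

93.4 dB(A)

For uncorrelated sources the intensities add, so convert each level to linear form, sum, and take 10·log₁₀ of the total.
Σ 10^(L/10) = 10^(75.5/10) + 10^(93.3/10) = 2.173e+09.
L_total = 10·log₁₀(2.173e+09) = 93.37 dB(A).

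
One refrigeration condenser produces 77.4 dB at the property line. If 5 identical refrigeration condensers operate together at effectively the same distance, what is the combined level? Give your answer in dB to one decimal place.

84.4 dB

With 5 equal, uncorrelated contributions the intensity is 5× that of one unit, giving a rise of 10·log₁₀ 5.
L_total = 77.4 + 10·log₁₀(5) = 77.4 + 6.990 = 84.39 dB.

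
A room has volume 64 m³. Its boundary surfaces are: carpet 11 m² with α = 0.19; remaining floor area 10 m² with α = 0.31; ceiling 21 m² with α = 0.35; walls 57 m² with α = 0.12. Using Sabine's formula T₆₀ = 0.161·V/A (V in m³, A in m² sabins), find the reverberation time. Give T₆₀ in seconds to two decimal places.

Summing Sᵢαᵢ: 11·0.19 + 10·0.31 + 21·0.35 + 57·0.12 = 19.38 m².
T₆₀ = 0.161·V/A = 0.161·64/19.38 = 0.532 s.

0.53 s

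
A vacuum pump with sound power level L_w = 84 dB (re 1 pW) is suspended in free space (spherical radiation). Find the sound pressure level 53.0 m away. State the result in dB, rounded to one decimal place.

Free-field spherical radiation: L_p = L_w − 10·log₁₀(4π·r²), r = 53.0 m.
4π·r² = 3.53e+04 m², 10·log₁₀ of that is 45.478 dB.
L_p = 84 − 45.478 = 38.52 dB.

38.5 dB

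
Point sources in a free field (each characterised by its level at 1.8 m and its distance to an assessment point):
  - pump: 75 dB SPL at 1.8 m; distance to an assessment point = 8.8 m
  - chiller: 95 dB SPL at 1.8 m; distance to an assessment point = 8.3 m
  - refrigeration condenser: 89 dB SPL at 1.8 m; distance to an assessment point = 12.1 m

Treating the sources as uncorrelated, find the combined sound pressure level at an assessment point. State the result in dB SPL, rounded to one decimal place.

First find each source's level at the receiver (point-source: −20·log₁₀(r/r_ref)), then combine on an intensity basis.
pump: 75 − 20·log₁₀(8.8/1.8) = 75 − 13.78 = 61.22 dB SPL.
chiller: 95 − 20·log₁₀(8.3/1.8) = 95 − 13.28 = 81.72 dB SPL.
refrigeration condenser: 89 − 20·log₁₀(12.1/1.8) = 89 − 16.55 = 72.45 dB SPL.
Σ 10^(L/10) = 1.676e+08 → L_total = 10·log₁₀(1.676e+08) = 82.24 dB SPL.

82.2 dB SPL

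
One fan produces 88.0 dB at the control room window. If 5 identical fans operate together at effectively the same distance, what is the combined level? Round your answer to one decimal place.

N identical incoherent sources raise the level by 10·log₁₀ N.
L_total = 88.0 + 10·log₁₀(5) = 88.0 + 6.990 = 94.99 dB.

95.0 dB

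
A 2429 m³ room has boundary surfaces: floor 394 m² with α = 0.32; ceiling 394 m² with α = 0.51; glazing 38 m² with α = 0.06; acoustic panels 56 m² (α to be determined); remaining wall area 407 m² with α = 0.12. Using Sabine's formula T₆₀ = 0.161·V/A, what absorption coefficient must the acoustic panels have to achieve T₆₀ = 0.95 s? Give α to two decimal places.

Required total absorption A = 0.161·2429/0.95 = 411.65 m².
Absorption from the other surfaces = 394·0.32 + 394·0.51 + 38·0.06 + 407·0.12 = 378.14 m², so the acoustic panels must supply 33.51 m² over 56 m².
α = 33.51/56 = 0.598.

0.60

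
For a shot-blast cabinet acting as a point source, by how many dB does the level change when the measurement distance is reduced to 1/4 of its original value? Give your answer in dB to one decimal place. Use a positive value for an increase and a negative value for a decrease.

With spherical spreading the level changes by −20·log₁₀(r₂/r₁).
ΔL = −20·log₁₀(0.25) = +12.04 dB.

+12.0 dB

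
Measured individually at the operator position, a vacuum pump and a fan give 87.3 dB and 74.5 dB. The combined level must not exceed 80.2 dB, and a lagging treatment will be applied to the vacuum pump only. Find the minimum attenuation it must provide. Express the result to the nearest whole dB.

Everything except the vacuum pump sums to 10^(74.5/10) = 2.818e+07 in linear terms, 74.50 dB.
The limit corresponds to 10^(80.2/10) = 1.047e+08; subtracting the fixed part leaves 7.653e+07 for the vacuum pump, i.e. 78.84 dB.
Required insertion loss = 87.3 − 78.84 = 8.46 dB.

8 dB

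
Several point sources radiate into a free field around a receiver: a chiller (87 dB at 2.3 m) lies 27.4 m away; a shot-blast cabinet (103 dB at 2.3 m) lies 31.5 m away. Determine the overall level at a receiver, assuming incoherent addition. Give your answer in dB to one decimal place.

Apply inverse-square spreading to bring every level to the receiver, then sum 10^(L/10).
chiller: 87 − 20·log₁₀(27.4/2.3) = 87 − 21.52 = 65.48 dB.
shot-blast cabinet: 103 − 20·log₁₀(31.5/2.3) = 103 − 22.73 = 80.27 dB.
Σ 10^(L/10) = 1.099e+08 → L_total = 10·log₁₀(1.099e+08) = 80.41 dB.

80.4 dB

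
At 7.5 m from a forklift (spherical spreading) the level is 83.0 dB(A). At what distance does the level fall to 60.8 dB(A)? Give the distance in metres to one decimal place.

96.6 m

For a point source L₁ − L₂ = 20·log₁₀(r₂/r₁), so r₂ = r₁·10^((L₁−L₂)/20).
r₂ = 7.5·10^((83.0−60.8)/20) = 7.5·10^(22.2/20) = 96.62 m.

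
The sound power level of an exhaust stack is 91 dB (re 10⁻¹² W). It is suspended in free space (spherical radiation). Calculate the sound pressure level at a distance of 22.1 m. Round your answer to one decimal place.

Free-field spherical radiation: L_p = L_w − 10·log₁₀(4π·r²), r = 22.1 m.
4π·r² = 6138 m², 10·log₁₀ of that is 37.880 dB.
L_p = 91 − 37.880 = 53.12 dB.

53.1 dB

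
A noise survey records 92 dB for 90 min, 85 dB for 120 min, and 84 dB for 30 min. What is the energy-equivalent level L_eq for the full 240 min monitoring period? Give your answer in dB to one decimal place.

88.9 dB

Weight each interval's intensity by its duration and average over T = 240 min:
Σ tᵢ·10^(Lᵢ/10) = 90·10^(92/10) + 120·10^(85/10) + 30·10^(84/10) = 1.881e+11.
L_eq = 10·log₁₀(1.881e+11/240) = 88.94 dB.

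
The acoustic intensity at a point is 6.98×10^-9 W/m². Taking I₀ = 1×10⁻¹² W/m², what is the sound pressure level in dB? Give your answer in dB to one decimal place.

38.4 dB

L = 10·log₁₀(I/I₀) = 10·log₁₀(6.98×10^-9/10⁻¹²) = 10·log₁₀(6.98×10^3).
L = 10·(0.8439 + 3) = 38.44 dB.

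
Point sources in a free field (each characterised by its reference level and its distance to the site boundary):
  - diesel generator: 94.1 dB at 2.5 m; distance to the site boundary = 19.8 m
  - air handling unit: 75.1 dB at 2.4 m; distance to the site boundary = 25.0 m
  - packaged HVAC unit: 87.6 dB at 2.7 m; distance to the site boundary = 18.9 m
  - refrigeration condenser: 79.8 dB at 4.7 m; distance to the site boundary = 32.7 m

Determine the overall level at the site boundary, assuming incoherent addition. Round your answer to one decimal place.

Propagate each source to the receiver with L = L_ref − 20·log₁₀(r/r_ref), then add intensities.
diesel generator: 94.1 − 20·log₁₀(19.8/2.5) = 94.1 − 17.97 = 76.13 dB.
air handling unit: 75.1 − 20·log₁₀(25.0/2.4) = 75.1 − 20.35 = 54.75 dB.
packaged HVAC unit: 87.6 − 20·log₁₀(18.9/2.7) = 87.6 − 16.90 = 70.70 dB.
refrigeration condenser: 79.8 − 20·log₁₀(32.7/4.7) = 79.8 − 16.85 = 62.95 dB.
Σ 10^(L/10) = 5.499e+07 → L_total = 10·log₁₀(5.499e+07) = 77.40 dB.

77.4 dB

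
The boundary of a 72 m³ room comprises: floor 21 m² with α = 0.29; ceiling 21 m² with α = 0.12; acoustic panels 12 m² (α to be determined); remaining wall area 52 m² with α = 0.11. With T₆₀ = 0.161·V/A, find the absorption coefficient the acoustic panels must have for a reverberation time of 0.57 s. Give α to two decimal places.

A = 0.161·V/T₆₀ = 0.161·72/0.57 = 20.34 m² sabins.
Absorption from the other surfaces = 21·0.29 + 21·0.12 + 52·0.11 = 14.33 m², so the acoustic panels must supply 6.01 m² over 12 m².
α = 6.01/12 = 0.501.

0.50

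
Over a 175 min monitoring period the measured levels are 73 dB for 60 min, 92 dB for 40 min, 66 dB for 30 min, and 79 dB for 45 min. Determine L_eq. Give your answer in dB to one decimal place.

Weight each interval's intensity by its duration and average over T = 175 min:
Σ tᵢ·10^(Lᵢ/10) = 60·10^(73/10) + 40·10^(92/10) + 30·10^(66/10) + 45·10^(79/10) = 6.829e+10.
L_eq = 10·log₁₀(6.829e+10/175) = 85.91 dB.

85.9 dB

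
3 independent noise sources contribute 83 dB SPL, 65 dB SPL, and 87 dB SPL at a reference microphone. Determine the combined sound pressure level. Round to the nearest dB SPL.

88 dB SPL

Incoherent sources combine by intensity addition: L_total = 10·log₁₀(Σ 10^(L_i/10)).
Σ 10^(L/10) = 10^(83/10) + 10^(65/10) + 10^(87/10) = 7.039e+08.
L_total = 10·log₁₀(7.039e+08) = 88.47 dB SPL.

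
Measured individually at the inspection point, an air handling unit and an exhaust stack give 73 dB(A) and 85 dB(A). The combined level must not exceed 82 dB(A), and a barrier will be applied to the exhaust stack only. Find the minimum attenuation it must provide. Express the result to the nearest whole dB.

Everything except the exhaust stack sums to 10^(73/10) = 1.995e+07 in linear terms, 73.00 dB(A).
The limit corresponds to 10^(82/10) = 1.585e+08; subtracting the fixed part leaves 1.385e+08 for the exhaust stack, i.e. 81.42 dB(A).
Required insertion loss = 85 − 81.42 = 3.58 dB.

4 dB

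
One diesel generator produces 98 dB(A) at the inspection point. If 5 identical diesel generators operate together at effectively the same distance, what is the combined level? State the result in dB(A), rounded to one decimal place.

With 5 equal, uncorrelated contributions the intensity is 5× that of one unit, giving a rise of 10·log₁₀ 5.
L_total = 98 + 10·log₁₀(5) = 98 + 6.990 = 104.99 dB(A).

105.0 dB(A)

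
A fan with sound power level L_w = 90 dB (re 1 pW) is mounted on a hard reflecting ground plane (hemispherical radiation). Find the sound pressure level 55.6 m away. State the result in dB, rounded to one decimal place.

L_p = L_w − 10·log₁₀(2π·r²) with r = 55.6 m.
2π·r² = 1.942e+04 m², 10·log₁₀ of that is 42.883 dB.
L_p = 90 − 42.883 = 47.12 dB.

47.1 dB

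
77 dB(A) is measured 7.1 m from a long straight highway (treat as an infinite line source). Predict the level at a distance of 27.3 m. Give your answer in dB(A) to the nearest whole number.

For a line source, L₂ = L₁ − 10·log₁₀(r₂/r₁).
L₂ = 77 − 10·log₁₀(27.3/7.1) = 77 − 5.849 = 71.15 dB(A).

71 dB(A)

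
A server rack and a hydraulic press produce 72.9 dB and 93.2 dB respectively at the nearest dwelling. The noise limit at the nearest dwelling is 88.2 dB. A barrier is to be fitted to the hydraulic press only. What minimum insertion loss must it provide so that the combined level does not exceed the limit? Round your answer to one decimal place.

Everything except the hydraulic press sums to 10^(72.9/10) = 1.950e+07 in linear terms, 72.90 dB.
To meet 88.2 dB overall, the treated hydraulic press may contribute at most 10^(88.2/10) − 1.950e+07 = 6.412e+08, i.e. 88.07 dB.
So the hydraulic press must be reduced from 93.2 to 88.07 dB: IL = 5.13 dB.

5.1 dB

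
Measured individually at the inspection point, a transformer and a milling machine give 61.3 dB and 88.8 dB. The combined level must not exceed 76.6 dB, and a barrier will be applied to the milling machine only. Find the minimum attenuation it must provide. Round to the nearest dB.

12 dB

Everything except the milling machine sums to 10^(61.3/10) = 1.349e+06 in linear terms, 61.30 dB.
To meet 76.6 dB overall, the treated milling machine may contribute at most 10^(76.6/10) − 1.349e+06 = 4.436e+07, i.e. 76.47 dB.
Required insertion loss = 88.8 − 76.47 = 12.33 dB.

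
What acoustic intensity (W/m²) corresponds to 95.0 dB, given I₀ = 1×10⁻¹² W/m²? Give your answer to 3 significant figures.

0.00316 W/m²

I = I₀·10^(L/10) = 10⁻¹² × 10^(95.0/10) = 10^(-2.500).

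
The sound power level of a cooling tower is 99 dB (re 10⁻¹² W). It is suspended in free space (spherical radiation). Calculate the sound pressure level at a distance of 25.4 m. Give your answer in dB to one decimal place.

59.9 dB

The power spreads over a sphere of area 4π·r², so L_p = L_w − 10·log₁₀(4π·r²).
4π·r² = 8107 m², 10·log₁₀ of that is 39.089 dB.
L_p = 99 − 39.089 = 59.91 dB.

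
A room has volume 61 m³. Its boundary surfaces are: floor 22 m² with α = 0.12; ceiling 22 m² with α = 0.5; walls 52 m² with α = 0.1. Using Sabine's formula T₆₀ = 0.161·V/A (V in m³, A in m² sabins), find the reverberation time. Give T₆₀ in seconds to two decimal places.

Summing Sᵢαᵢ: 22·0.12 + 22·0.5 + 52·0.1 = 18.84 m².
T₆₀ = 0.161 × 61 / 18.84 = 0.521 s.

0.52 s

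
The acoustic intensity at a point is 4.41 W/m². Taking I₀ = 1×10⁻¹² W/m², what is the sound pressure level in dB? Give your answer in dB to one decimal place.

126.4 dB

Dividing by I₀ shifts the exponent by 12: I/I₀ = 4.41×10^12.
L = 10·(0.6444 + 12) = 126.44 dB.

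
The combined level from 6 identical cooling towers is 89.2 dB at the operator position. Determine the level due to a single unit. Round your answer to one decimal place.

81.4 dB

For N identical incoherent sources L_total = L₁ + 10·log₁₀ N, so L₁ = 89.2 − 10·log₁₀(6) = 89.2 − 7.782.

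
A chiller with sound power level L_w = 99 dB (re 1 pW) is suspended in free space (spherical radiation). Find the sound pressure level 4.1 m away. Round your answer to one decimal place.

75.8 dB

L_p = L_w − 10·log₁₀(4π·r²) with r = 4.1 m.
4π·r² = 211.2 m², 10·log₁₀ of that is 23.248 dB.
L_p = 99 − 23.248 = 75.75 dB.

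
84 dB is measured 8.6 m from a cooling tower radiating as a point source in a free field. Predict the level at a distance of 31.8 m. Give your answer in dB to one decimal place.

Spherical spreading from a point source gives a 20·log₁₀(r₂/r₁) drop.
L₂ = 84 − 20·log₁₀(31.8/8.6) = 84 − 11.359 = 72.64 dB.

72.6 dB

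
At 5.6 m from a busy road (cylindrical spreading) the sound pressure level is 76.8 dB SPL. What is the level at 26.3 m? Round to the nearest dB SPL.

Line-source attenuation: ΔL = 10·log₁₀(r₂/r₁) = 10·log₁₀(26.3/5.6) = 6.718 dB.
L₂ = 76.8 − 10·log₁₀(26.3/5.6) = 76.8 − 6.718 = 70.08 dB SPL.

70 dB SPL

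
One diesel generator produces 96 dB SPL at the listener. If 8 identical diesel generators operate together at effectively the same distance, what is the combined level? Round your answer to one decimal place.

105.0 dB SPL

With 8 equal, uncorrelated contributions the intensity is 8× that of one unit, giving a rise of 10·log₁₀ 8.
L_total = 96 + 10·log₁₀(8) = 96 + 9.031 = 105.03 dB SPL.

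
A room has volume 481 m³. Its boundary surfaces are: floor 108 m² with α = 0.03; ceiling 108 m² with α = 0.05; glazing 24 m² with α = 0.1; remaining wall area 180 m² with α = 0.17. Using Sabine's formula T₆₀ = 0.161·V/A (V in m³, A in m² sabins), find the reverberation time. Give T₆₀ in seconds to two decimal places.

1.86 s

Total absorption A = 108·0.03 + 108·0.05 + 24·0.1 + 180·0.17 = 41.64 m² sabins.
T₆₀ = 0.161·V/A = 0.161·481/41.64 = 1.860 s.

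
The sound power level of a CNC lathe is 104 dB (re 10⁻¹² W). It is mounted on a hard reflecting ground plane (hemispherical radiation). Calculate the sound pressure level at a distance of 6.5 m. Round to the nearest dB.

L_p = L_w − 10·log₁₀(2π·r²) with r = 6.5 m.
2π·r² = 265.5 m², 10·log₁₀ of that is 24.240 dB.
L_p = 104 − 24.240 = 79.76 dB.

80 dB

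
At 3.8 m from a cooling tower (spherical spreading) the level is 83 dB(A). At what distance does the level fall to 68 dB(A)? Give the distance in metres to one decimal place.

For a point source L₁ − L₂ = 20·log₁₀(r₂/r₁), so r₂ = r₁·10^((L₁−L₂)/20).
r₂ = 3.8·10^((83−68)/20) = 3.8·10^(15.0/20) = 21.37 m.

21.4 m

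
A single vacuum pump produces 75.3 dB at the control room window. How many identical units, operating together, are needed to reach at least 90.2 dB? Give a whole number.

31

N identical sources give L₁ + 10·log₁₀ N, so require 10·log₁₀ N ≥ 90.2 − 75.3 = 14.9 dB.
N ≥ 10^(14.9/10) = 30.903, so N = 31.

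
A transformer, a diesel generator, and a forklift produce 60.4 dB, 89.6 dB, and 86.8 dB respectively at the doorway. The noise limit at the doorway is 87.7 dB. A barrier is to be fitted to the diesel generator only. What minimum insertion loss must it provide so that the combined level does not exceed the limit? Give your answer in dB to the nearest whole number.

9 dB

The untreated sources together contribute 10^(60.4/10) + 10^(86.8/10) = 4.797e+08, i.e. 86.81 dB.
To meet 87.7 dB overall, the treated diesel generator may contribute at most 10^(87.7/10) − 4.797e+08 = 1.091e+08, i.e. 80.38 dB.
Required insertion loss = 89.6 − 80.38 = 9.22 dB.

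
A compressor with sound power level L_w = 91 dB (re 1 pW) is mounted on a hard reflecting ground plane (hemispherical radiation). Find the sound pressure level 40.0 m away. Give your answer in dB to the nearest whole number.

L_p = L_w − 10·log₁₀(2π·r²) with r = 40.0 m.
2π·r² = 1.005e+04 m², 10·log₁₀ of that is 40.023 dB.
L_p = 91 − 40.023 = 50.98 dB.

51 dB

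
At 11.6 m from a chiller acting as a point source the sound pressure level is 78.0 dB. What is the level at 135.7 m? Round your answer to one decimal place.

56.6 dB

For a point source, L₂ = L₁ − 20·log₁₀(r₂/r₁).
L₂ = 78.0 − 20·log₁₀(135.7/11.6) = 78.0 − 21.362 = 56.64 dB.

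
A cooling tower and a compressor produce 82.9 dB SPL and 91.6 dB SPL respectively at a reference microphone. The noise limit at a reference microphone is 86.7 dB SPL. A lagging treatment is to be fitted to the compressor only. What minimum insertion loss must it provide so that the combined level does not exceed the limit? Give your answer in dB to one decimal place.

Fixed contribution from the other source: Σ 10^(L/10) = 10^(82.9/10) = 1.950e+08 (82.90 dB SPL).
The limit corresponds to 10^(86.7/10) = 4.677e+08; subtracting the fixed part leaves 2.728e+08 for the compressor, i.e. 84.36 dB SPL.
Required insertion loss = 91.6 − 84.36 = 7.24 dB.

7.2 dB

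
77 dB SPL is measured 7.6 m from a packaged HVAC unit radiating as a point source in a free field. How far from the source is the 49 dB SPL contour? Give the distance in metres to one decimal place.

Point-source spreading drops the level by 20·log₁₀(r₂/r₁); inverting, r₂/r₁ = 10^(ΔL/20).
r₂ = 7.6·10^((77−49)/20) = 7.6·10^(28.0/20) = 190.90 m.

190.9 m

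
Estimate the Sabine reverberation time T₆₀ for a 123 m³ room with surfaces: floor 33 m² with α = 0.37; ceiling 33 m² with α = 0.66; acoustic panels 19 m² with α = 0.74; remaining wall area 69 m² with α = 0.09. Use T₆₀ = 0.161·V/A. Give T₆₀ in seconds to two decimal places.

A = Σ Sᵢαᵢ = 33·0.37 + 33·0.66 + 19·0.74 + 69·0.09 = 54.26 m².
T₆₀ = 0.161 × 123 / 54.26 = 0.365 s.

0.36 s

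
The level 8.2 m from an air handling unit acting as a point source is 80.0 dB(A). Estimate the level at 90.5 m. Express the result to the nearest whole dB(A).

Spherical spreading from a point source gives a 20·log₁₀(r₂/r₁) drop.
L₂ = 80.0 − 20·log₁₀(90.5/8.2) = 80.0 − 20.857 = 59.14 dB(A).

59 dB(A)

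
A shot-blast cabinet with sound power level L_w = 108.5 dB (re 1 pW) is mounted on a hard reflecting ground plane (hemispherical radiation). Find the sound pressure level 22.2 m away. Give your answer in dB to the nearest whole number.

74 dB

L_p = L_w − 10·log₁₀(2π·r²) with r = 22.2 m.
2π·r² = 3097 m², 10·log₁₀ of that is 34.909 dB.
L_p = 108.5 − 34.909 = 73.59 dB.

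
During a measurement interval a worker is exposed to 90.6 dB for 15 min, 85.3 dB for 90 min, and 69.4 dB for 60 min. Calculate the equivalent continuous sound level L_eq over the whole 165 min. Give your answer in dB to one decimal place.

84.7 dB

The energy average is taken in the linear domain: L_eq = 10·log₁₀[(Σ tᵢ·10^(Lᵢ/10))/T], T = 165 min.
Σ tᵢ·10^(Lᵢ/10) = 15·10^(90.6/10) + 90·10^(85.3/10) + 60·10^(69.4/10) = 4.824e+10.
L_eq = 10·log₁₀(4.824e+10/165) = 84.66 dB.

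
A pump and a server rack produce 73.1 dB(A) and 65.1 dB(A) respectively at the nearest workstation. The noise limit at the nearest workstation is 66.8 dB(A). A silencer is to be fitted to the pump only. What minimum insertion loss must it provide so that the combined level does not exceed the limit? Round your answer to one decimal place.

Fixed contribution from the other source: Σ 10^(L/10) = 10^(65.1/10) = 3.236e+06 (65.10 dB(A)).
The limit corresponds to 10^(66.8/10) = 4.786e+06; subtracting the fixed part leaves 1.550e+06 for the pump, i.e. 61.90 dB(A).
Required insertion loss = 73.1 − 61.90 = 11.20 dB.

11.2 dB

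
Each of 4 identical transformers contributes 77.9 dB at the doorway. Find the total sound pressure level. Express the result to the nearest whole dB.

With 4 equal, uncorrelated contributions the intensity is 4× that of one unit, giving a rise of 10·log₁₀ 4.
L_total = 77.9 + 10·log₁₀(4) = 77.9 + 6.021 = 83.92 dB.

84 dB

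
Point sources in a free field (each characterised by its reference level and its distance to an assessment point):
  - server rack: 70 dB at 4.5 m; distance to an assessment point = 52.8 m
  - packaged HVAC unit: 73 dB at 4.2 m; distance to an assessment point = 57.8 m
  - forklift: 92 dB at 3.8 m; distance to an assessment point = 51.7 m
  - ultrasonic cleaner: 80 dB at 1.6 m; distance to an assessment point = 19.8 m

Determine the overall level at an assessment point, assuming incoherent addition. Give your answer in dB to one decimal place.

Apply inverse-square spreading to bring every level to the receiver, then sum 10^(L/10).
server rack: 70 − 20·log₁₀(52.8/4.5) = 70 − 21.39 = 48.61 dB.
packaged HVAC unit: 73 − 20·log₁₀(57.8/4.2) = 73 − 22.77 = 50.23 dB.
forklift: 92 − 20·log₁₀(51.7/3.8) = 92 − 22.67 = 69.33 dB.
ultrasonic cleaner: 80 − 20·log₁₀(19.8/1.6) = 80 − 21.85 = 58.15 dB.
Σ 10^(L/10) = 9.393e+06 → L_total = 10·log₁₀(9.393e+06) = 69.73 dB.

69.7 dB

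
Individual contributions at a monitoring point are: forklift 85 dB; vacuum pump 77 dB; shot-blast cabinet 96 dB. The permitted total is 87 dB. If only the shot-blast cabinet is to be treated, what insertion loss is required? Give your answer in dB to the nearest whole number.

The untreated sources together contribute 10^(85/10) + 10^(77/10) = 3.663e+08, i.e. 85.64 dB.
To meet 87 dB overall, the treated shot-blast cabinet may contribute at most 10^(87/10) − 3.663e+08 = 1.348e+08, i.e. 81.30 dB.
So the shot-blast cabinet must be reduced from 96 to 81.30 dB: IL = 14.70 dB.

15 dB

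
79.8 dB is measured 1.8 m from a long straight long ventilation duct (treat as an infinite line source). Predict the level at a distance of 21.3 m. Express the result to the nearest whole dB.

For a line source, L₂ = L₁ − 10·log₁₀(r₂/r₁).
L₂ = 79.8 − 10·log₁₀(21.3/1.8) = 79.8 − 10.731 = 69.07 dB.

69 dB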